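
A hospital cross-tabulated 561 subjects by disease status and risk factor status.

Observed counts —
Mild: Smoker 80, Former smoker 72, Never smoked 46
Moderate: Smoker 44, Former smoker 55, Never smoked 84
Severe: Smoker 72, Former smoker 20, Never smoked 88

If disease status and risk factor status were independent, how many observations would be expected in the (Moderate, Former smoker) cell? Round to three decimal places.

47.952

Row total (Moderate) = 183; column total (Former smoker) = 147; grand total N = 561.
Expected count = (row total × column total) / N = 183 × 147 / 561 = 47.952.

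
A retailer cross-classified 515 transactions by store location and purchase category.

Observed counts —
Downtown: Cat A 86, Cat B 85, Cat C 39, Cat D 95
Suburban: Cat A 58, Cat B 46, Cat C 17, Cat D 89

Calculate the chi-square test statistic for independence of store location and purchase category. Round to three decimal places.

Row totals: 305, 210. Column totals: 144, 131, 56, 184. Grand total N = 515.
Expected counts (row total × column total / N):
  Downtown, Cat A: 305×144/515 = 85.2816
  Downtown, Cat B: 305×131/515 = 77.5825
  Downtown, Cat C: 305×56/515 = 33.1650
  Downtown, Cat D: 305×184/515 = 108.9709
  Suburban, Cat A: 210×144/515 = 58.7184
  Suburban, Cat B: 210×131/515 = 53.4175
  Suburban, Cat C: 210×56/515 = 22.8350
  Suburban, Cat D: 210×184/515 = 75.0291
Contributions (O − E)²/E:
  (86 − 85.2816)²/85.2816 = 0.0061
  (85 − 77.5825)²/77.5825 = 0.7092
  (39 − 33.1650)²/33.1650 = 1.0266
  (95 − 108.9709)²/108.9709 = 1.7912
  (58 − 58.7184)²/58.7184 = 0.0088
  (46 − 53.4175)²/53.4175 = 1.0300
  (17 − 22.8350)²/22.8350 = 1.4910
  (89 − 75.0291)²/75.0291 = 2.6015
χ² = 0.0061 + 0.7092 + 1.0266 + 1.7912 + 0.0088 + 1.0300 + 1.4910 + 2.6015 = 8.664

8.664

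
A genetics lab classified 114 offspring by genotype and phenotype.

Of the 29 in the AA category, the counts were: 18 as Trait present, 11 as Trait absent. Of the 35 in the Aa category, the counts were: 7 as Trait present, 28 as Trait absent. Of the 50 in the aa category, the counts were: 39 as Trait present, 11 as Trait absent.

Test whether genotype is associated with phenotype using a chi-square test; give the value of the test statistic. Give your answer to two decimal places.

Row totals: 29, 35, 50. Column totals: 64, 50. Grand total N = 114.
Expected counts (row total × column total / N):
  AA, Trait present: 29×64/114 = 16.281
  AA, Trait absent: 29×50/114 = 12.719
  Aa, Trait present: 35×64/114 = 19.649
  Aa, Trait absent: 35×50/114 = 15.351
  aa, Trait present: 50×64/114 = 28.070
  aa, Trait absent: 50×50/114 = 21.930
Contributions (O − E)²/E:
  (18 − 16.281)²/16.281 = 0.1815
  (11 − 12.719)²/12.719 = 0.2323
  (7 − 19.649)²/19.649 = 8.1428
  (28 − 15.351)²/15.351 = 10.4226
  (39 − 28.070)²/28.070 = 4.2560
  (11 − 21.930)²/21.930 = 5.4476
χ² = 0.1815 + 0.2323 + 8.1428 + 10.4226 + 4.2560 + 5.4476 = 28.68

28.68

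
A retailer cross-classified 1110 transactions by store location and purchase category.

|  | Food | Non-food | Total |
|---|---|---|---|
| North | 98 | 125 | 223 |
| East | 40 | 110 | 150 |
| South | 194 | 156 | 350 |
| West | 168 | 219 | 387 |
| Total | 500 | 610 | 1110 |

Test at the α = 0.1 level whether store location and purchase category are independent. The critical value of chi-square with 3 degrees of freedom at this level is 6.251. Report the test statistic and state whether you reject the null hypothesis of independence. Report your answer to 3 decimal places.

Grand total N = 1110.
Expected counts (row total × column total / N):
  North, Food: 223×500/1110 = 100.4505
  North, Non-food: 223×610/1110 = 122.5495
  East, Food: 150×500/1110 = 67.5676
  East, Non-food: 150×610/1110 = 82.4324
  South, Food: 350×500/1110 = 157.6577
  South, Non-food: 350×610/1110 = 192.3423
  West, Food: 387×500/1110 = 174.3243
  West, Non-food: 387×610/1110 = 212.6757
Contributions (O − E)²/E:
  (98 − 100.4505)²/100.4505 = 0.0598
  (125 − 122.5495)²/122.5495 = 0.0490
  (40 − 67.5676)²/67.5676 = 11.2476
  (110 − 82.4324)²/82.4324 = 9.2193
  (194 − 157.6577)²/157.6577 = 8.3774
  (156 − 192.3423)²/192.3423 = 6.8667
  (168 − 174.3243)²/174.3243 = 0.2294
  (219 − 212.6757)²/212.6757 = 0.1881
χ² = 0.0598 + 0.0490 + 11.2476 + 9.2193 + 8.3774 + 6.8667 + 0.2294 + 0.1881 = 36.237
df = (4−1)(2−1) = 3. Since 36.237 > 6.251, reject the null hypothesis of independence at α = 0.1.

36.237; reject H₀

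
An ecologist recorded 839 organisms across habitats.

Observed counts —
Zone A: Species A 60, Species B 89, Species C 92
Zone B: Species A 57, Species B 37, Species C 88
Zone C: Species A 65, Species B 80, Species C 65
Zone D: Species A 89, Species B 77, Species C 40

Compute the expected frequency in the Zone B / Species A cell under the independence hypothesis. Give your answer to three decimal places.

Row total (Zone B) = 182; column total (Species A) = 271; grand total N = 839.
Expected count = (row total × column total) / N = 182 × 271 / 839 = 58.787.

58.787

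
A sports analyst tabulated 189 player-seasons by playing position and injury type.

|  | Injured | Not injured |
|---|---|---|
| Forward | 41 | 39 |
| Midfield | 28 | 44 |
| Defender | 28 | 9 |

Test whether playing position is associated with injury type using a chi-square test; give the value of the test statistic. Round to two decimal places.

Row totals: 80, 72, 37. Column totals: 97, 92. Grand total N = 189.
Expected counts (row total × column total / N):
  Forward, Injured: 80×97/189 = 41.058
  Forward, Not injured: 80×92/189 = 38.942
  Midfield, Injured: 72×97/189 = 36.952
  Midfield, Not injured: 72×92/189 = 35.048
  Defender, Injured: 37×97/189 = 18.989
  Defender, Not injured: 37×92/189 = 18.011
Contributions (O − E)²/E:
  (41 − 41.058)²/41.058 = 0.0001
  (39 − 38.942)²/38.942 = 0.0001
  (28 − 36.952)²/36.952 = 2.1687
  (44 − 35.048)²/35.048 = 2.2865
  (28 − 18.989)²/18.989 = 4.2761
  (9 − 18.011)²/18.011 = 4.5083
χ² = 0.0001 + 0.0001 + 2.1687 + 2.2865 + 4.2761 + 4.5083 = 13.24

13.24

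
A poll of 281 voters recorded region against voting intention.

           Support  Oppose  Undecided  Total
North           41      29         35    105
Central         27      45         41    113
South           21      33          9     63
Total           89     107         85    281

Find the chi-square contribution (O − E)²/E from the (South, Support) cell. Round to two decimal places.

0.05

Row total (South) = 63; column total (Support) = 89; N = 281.
Expected count E = 63 × 89 / 281 = 19.954.
Contribution = (O − E)²/E = (21 − 19.954)² / 19.954 = 0.05.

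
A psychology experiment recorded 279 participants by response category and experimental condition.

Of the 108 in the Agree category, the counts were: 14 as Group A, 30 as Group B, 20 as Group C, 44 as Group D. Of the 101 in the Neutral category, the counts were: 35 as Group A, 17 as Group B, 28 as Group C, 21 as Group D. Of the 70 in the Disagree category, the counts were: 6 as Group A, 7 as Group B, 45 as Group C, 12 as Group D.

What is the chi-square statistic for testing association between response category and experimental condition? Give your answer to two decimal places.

65.21

Row totals: 108, 101, 70. Column totals: 55, 54, 93, 77. Grand total N = 279.
Expected counts (row total × column total / N):
  Agree, Group A: 108×55/279 = 21.2903
  Agree, Group B: 108×54/279 = 20.9032
  Agree, Group C: 108×93/279 = 36.0000
  Agree, Group D: 108×77/279 = 29.8065
  Neutral, Group A: 101×55/279 = 19.9104
  Neutral, Group B: 101×54/279 = 19.5484
  Neutral, Group C: 101×93/279 = 33.6667
  Neutral, Group D: 101×77/279 = 27.8746
  Disagree, Group A: 70×55/279 = 13.7993
  Disagree, Group B: 70×54/279 = 13.5484
  Disagree, Group C: 70×93/279 = 23.3333
  Disagree, Group D: 70×77/279 = 19.3190
Contributions (O − E)²/E:
  (14 − 21.2903)²/21.2903 = 2.4964
  (30 − 20.9032)²/20.9032 = 3.9588
  (20 − 36.0000)²/36.0000 = 7.1111
  (44 − 29.8065)²/29.8065 = 6.7588
  (35 − 19.9104)²/19.9104 = 11.4360
  (17 − 19.5484)²/19.5484 = 0.3322
  (28 − 33.6667)²/33.6667 = 0.9538
  (21 − 27.8746)²/27.8746 = 1.6955
  (6 − 13.7993)²/13.7993 = 4.4081
  (7 − 13.5484)²/13.5484 = 3.1651
  (45 − 23.3333)²/23.3333 = 20.1191
  (12 − 19.3190)²/19.3190 = 2.7728
χ² = 2.4964 + 3.9588 + 7.1111 + 6.7588 + 11.4360 + 0.3322 + 0.9538 + 1.6955 + 4.4081 + 3.1651 + 20.1191 + 2.7728 = 65.21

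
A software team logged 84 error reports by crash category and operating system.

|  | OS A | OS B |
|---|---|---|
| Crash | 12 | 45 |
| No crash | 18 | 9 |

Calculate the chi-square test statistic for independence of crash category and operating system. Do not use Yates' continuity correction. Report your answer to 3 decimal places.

Row totals: 57, 27. Column totals: 30, 54. Grand total N = 84.
Expected counts (row total × column total / N):
  Crash, OS A: 57×30/84 = 20.35714
  Crash, OS B: 57×54/84 = 36.64286
  No crash, OS A: 27×30/84 = 9.64286
  No crash, OS B: 27×54/84 = 17.35714
Contributions (O − E)²/E:
  (12 − 20.35714)²/20.35714 = 3.4308
  (45 − 36.64286)²/36.64286 = 1.9060
  (18 − 9.64286)²/9.64286 = 7.2429
  (9 − 17.35714)²/17.35714 = 4.0238
χ² = 3.4308 + 1.9060 + 7.2429 + 4.0238 = 16.604

16.604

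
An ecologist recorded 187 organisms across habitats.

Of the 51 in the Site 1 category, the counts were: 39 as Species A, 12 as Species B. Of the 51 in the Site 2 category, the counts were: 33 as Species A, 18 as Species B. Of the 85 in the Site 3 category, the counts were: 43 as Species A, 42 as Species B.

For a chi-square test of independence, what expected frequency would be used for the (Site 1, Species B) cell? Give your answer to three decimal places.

Row total (Site 1) = 51; column total (Species B) = 72; grand total N = 187.
Expected count = (row total × column total) / N = 51 × 72 / 187 = 19.636.

19.636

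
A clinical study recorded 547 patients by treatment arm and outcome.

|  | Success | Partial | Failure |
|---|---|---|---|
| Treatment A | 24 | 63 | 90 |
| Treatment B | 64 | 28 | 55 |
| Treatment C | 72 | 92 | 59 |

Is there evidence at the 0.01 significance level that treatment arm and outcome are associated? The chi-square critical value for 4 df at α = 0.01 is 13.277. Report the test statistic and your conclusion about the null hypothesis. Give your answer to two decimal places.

Row totals: 177, 147, 223. Column totals: 160, 183, 204. Grand total N = 547.
Expected counts (row total × column total / N):
  Treatment A, Success: 177×160/547 = 51.773
  Treatment A, Partial: 177×183/547 = 59.216
  Treatment A, Failure: 177×204/547 = 66.011
  Treatment B, Success: 147×160/547 = 42.998
  Treatment B, Partial: 147×183/547 = 49.179
  Treatment B, Failure: 147×204/547 = 54.823
  Treatment C, Success: 223×160/547 = 65.229
  Treatment C, Partial: 223×183/547 = 74.605
  Treatment C, Failure: 223×204/547 = 83.166
Contributions (O − E)²/E:
  (24 − 51.773)²/51.773 = 14.8985
  (63 − 59.216)²/59.216 = 0.2418
  (90 − 66.011)²/66.011 = 8.7178
  (64 − 42.998)²/42.998 = 10.2582
  (28 − 49.179)²/49.179 = 9.1208
  (55 − 54.823)²/54.823 = 0.0006
  (72 − 65.229)²/65.229 = 0.7029
  (92 − 74.605)²/74.605 = 4.0558
  (59 − 83.166)²/83.166 = 7.0220
χ² = 14.8985 + 0.2418 + 8.7178 + 10.2582 + 9.1208 + 0.0006 + 0.7029 + 4.0558 + 7.0220 = 55.02
df = (3−1)(3−1) = 4. Since 55.02 > 13.277, reject the null hypothesis of independence at α = 0.01.

55.02; reject H₀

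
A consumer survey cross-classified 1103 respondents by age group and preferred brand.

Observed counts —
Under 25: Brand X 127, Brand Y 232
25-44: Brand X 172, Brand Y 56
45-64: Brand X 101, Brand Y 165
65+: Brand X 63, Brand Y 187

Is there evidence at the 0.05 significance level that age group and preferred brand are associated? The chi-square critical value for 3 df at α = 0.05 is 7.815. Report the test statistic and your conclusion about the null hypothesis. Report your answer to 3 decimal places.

141.880; reject H₀

Row totals: 359, 228, 266, 250. Column totals: 463, 640. Grand total N = 1103.
Expected counts (row total × column total / N):
  Under 25, Brand X: 359×463/1103 = 150.6954
  Under 25, Brand Y: 359×640/1103 = 208.3046
  25-44, Brand X: 228×463/1103 = 95.7063
  25-44, Brand Y: 228×640/1103 = 132.2937
  45-64, Brand X: 266×463/1103 = 111.6573
  45-64, Brand Y: 266×640/1103 = 154.3427
  65+, Brand X: 250×463/1103 = 104.9411
  65+, Brand Y: 250×640/1103 = 145.0589
Contributions (O − E)²/E:
  (127 − 150.6954)²/150.6954 = 3.7259
  (232 − 208.3046)²/208.3046 = 2.6954
  (172 − 95.7063)²/95.7063 = 60.8187
  (56 − 132.2937)²/132.2937 = 43.9985
  (101 − 111.6573)²/111.6573 = 1.0172
  (165 − 154.3427)²/154.3427 = 0.7359
  (63 − 104.9411)²/104.9411 = 16.7623
  (187 − 145.0589)²/145.0589 = 12.1265
χ² = 3.7259 + 2.6954 + 60.8187 + 43.9985 + 1.0172 + 0.7359 + 16.7623 + 12.1265 = 141.880
df = (4−1)(2−1) = 3. Since 141.880 > 7.815, reject the null hypothesis of independence at α = 0.05.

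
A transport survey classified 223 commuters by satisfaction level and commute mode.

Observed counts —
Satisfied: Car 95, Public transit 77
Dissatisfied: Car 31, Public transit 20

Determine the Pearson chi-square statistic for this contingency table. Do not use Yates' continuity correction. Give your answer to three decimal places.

Row totals: 172, 51. Column totals: 126, 97. Grand total N = 223.
Expected counts (row total × column total / N):
  Satisfied, Car: 172×126/223 = 97.1839
  Satisfied, Public transit: 172×97/223 = 74.8161
  Dissatisfied, Car: 51×126/223 = 28.8161
  Dissatisfied, Public transit: 51×97/223 = 22.1839
Contributions (O − E)²/E:
  (95 − 97.1839)²/97.1839 = 0.0491
  (77 − 74.8161)²/74.8161 = 0.0637
  (31 − 28.8161)²/28.8161 = 0.1655
  (20 − 22.1839)²/22.1839 = 0.2150
χ² = 0.0491 + 0.0637 + 0.1655 + 0.2150 = 0.493

0.493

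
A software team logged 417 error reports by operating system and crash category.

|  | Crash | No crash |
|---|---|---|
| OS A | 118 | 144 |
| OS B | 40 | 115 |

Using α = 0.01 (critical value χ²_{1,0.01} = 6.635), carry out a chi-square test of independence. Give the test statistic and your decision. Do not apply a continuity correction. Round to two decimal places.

15.31; reject H₀

Row totals: 262, 155. Column totals: 158, 259. Grand total N = 417.
Expected counts (row total × column total / N):
  OS A, Crash: 262×158/417 = 99.271
  OS A, No crash: 262×259/417 = 162.729
  OS B, Crash: 155×158/417 = 58.729
  OS B, No crash: 155×259/417 = 96.271
Contributions (O − E)²/E:
  (118 − 99.271)²/99.271 = 3.5335
  (144 − 162.729)²/162.729 = 2.1556
  (40 − 58.729)²/58.729 = 5.9728
  (115 − 96.271)²/96.271 = 3.6436
χ² = 3.5335 + 2.1556 + 5.9728 + 3.6436 = 15.31
df = (2−1)(2−1) = 1. Since 15.31 > 6.635, reject the null hypothesis of independence at α = 0.01.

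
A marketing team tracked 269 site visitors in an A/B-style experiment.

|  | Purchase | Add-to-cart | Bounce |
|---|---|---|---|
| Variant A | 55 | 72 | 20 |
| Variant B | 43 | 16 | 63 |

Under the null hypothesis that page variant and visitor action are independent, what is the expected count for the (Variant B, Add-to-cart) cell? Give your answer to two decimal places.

Row total (Variant B) = 122; column total (Add-to-cart) = 88; grand total N = 269.
Expected count = (row total × column total) / N = 122 × 88 / 269 = 39.91.

39.91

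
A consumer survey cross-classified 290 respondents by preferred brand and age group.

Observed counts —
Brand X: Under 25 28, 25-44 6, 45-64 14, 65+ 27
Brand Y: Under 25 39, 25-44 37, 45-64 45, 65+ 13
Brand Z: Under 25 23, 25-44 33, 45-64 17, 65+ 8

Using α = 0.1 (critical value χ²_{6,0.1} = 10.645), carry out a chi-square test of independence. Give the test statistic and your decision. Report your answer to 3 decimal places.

Row totals: 75, 134, 81. Column totals: 90, 76, 76, 48. Grand total N = 290.
Expected counts (row total × column total / N):
  Brand X, Under 25: 75×90/290 = 23.2759
  Brand X, 25-44: 75×76/290 = 19.6552
  Brand X, 45-64: 75×76/290 = 19.6552
  Brand X, 65+: 75×48/290 = 12.4138
  Brand Y, Under 25: 134×90/290 = 41.5862
  Brand Y, 25-44: 134×76/290 = 35.1172
  Brand Y, 45-64: 134×76/290 = 35.1172
  Brand Y, 65+: 134×48/290 = 22.1793
  Brand Z, Under 25: 81×90/290 = 25.1379
  Brand Z, 25-44: 81×76/290 = 21.2276
  Brand Z, 45-64: 81×76/290 = 21.2276
  Brand Z, 65+: 81×48/290 = 13.4069
Contributions (O − E)²/E:
  (28 − 23.2759)²/23.2759 = 0.9588
  (6 − 19.6552)²/19.6552 = 9.4868
  (14 − 19.6552)²/19.6552 = 1.6271
  (27 − 12.4138)²/12.4138 = 17.1388
  (39 − 41.5862)²/41.5862 = 0.1608
  (37 − 35.1172)²/35.1172 = 0.1009
  (45 − 35.1172)²/35.1172 = 2.7813
  (13 − 22.1793)²/22.1793 = 3.7990
  (23 − 25.1379)²/25.1379 = 0.1818
  (33 − 21.2276)²/21.2276 = 6.5287
  (17 − 21.2276)²/21.2276 = 0.8420
  (8 − 13.4069)²/13.4069 = 2.1806
χ² = 0.9588 + 9.4868 + 1.6271 + 17.1388 + 0.1608 + 0.1009 + 2.7813 + 3.7990 + 0.1818 + 6.5287 + 0.8420 + 2.1806 = 45.787
df = (3−1)(4−1) = 6. Since 45.787 > 10.645, reject the null hypothesis of independence at α = 0.1.

45.787; reject H₀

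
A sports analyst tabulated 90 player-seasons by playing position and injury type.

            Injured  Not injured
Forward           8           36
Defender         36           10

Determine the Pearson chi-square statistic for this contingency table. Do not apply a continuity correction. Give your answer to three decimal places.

Row totals: 44, 46. Column totals: 44, 46. Grand total N = 90.
Expected counts (row total × column total / N):
  Forward, Injured: 44×44/90 = 21.5111
  Forward, Not injured: 44×46/90 = 22.4889
  Defender, Injured: 46×44/90 = 22.4889
  Defender, Not injured: 46×46/90 = 23.5111
Contributions (O − E)²/E:
  (8 − 21.5111)²/21.5111 = 8.4863
  (36 − 22.4889)²/22.4889 = 8.1173
  (36 − 22.4889)²/22.4889 = 8.1173
  (10 − 23.5111)²/23.5111 = 7.7644
χ² = 8.4863 + 8.1173 + 8.1173 + 7.7644 = 32.485

32.485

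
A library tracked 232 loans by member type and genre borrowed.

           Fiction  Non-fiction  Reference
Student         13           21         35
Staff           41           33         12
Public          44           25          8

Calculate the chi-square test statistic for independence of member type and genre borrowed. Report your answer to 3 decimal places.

Row totals: 69, 86, 77. Column totals: 98, 79, 55. Grand total N = 232.
Expected counts (row total × column total / N):
  Student, Fiction: 69×98/232 = 29.1466
  Student, Non-fiction: 69×79/232 = 23.4957
  Student, Reference: 69×55/232 = 16.3578
  Staff, Fiction: 86×98/232 = 36.3276
  Staff, Non-fiction: 86×79/232 = 29.2845
  Staff, Reference: 86×55/232 = 20.3879
  Public, Fiction: 77×98/232 = 32.5259
  Public, Non-fiction: 77×79/232 = 26.2198
  Public, Reference: 77×55/232 = 18.2543
Contributions (O − E)²/E:
  (13 − 29.1466)²/29.1466 = 8.9449
  (21 − 23.4957)²/23.4957 = 0.2651
  (35 − 16.3578)²/16.3578 = 21.2456
  (41 − 36.3276)²/36.3276 = 0.6010
  (33 − 29.2845)²/29.2845 = 0.4714
  (12 − 20.3879)²/20.3879 = 3.4509
  (44 − 32.5259)²/32.5259 = 4.0477
  (25 − 26.2198)²/26.2198 = 0.0567
  (8 − 18.2543)²/18.2543 = 5.7603
χ² = 8.9449 + 0.2651 + 21.2456 + 0.6010 + 0.4714 + 3.4509 + 4.0477 + 0.0567 + 5.7603 = 44.844

44.844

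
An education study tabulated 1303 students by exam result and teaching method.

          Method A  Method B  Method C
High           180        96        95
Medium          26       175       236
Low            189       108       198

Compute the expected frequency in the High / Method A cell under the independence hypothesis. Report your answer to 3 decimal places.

Row total (High) = 371; column total (Method A) = 395; grand total N = 1303.
Expected count = (row total × column total) / N = 371 × 395 / 1303 = 112.467.

112.467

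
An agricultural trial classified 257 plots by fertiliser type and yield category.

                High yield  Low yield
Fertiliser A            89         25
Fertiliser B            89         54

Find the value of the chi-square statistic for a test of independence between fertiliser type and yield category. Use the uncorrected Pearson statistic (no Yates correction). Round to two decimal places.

7.47

Row totals: 114, 143. Column totals: 178, 79. Grand total N = 257.
Expected counts (row total × column total / N):
  Fertiliser A, High yield: 114×178/257 = 78.957
  Fertiliser A, Low yield: 114×79/257 = 35.043
  Fertiliser B, High yield: 143×178/257 = 99.043
  Fertiliser B, Low yield: 143×79/257 = 43.957
Contributions (O − E)²/E:
  (89 − 78.957)²/78.957 = 1.2774
  (25 − 35.043)²/35.043 = 2.8782
  (89 − 99.043)²/99.043 = 1.0184
  (54 − 43.957)²/43.957 = 2.2946
χ² = 1.2774 + 2.8782 + 1.0184 + 2.2946 = 7.47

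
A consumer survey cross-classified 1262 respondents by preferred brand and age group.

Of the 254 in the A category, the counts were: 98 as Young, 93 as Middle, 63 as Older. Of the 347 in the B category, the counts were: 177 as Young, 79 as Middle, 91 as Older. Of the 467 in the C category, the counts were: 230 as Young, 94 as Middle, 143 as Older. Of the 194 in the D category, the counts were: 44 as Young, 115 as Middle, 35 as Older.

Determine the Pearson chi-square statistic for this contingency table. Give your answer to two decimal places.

Row totals: 254, 347, 467, 194. Column totals: 549, 381, 332. Grand total N = 1262.
Expected counts (row total × column total / N):
  A, Young: 254×549/1262 = 110.496
  A, Middle: 254×381/1262 = 76.683
  A, Older: 254×332/1262 = 66.821
  B, Young: 347×549/1262 = 150.953
  B, Middle: 347×381/1262 = 104.760
  B, Older: 347×332/1262 = 91.287
  C, Young: 467×549/1262 = 203.156
  C, Middle: 467×381/1262 = 140.988
  C, Older: 467×332/1262 = 122.856
  D, Young: 194×549/1262 = 84.395
  D, Middle: 194×381/1262 = 58.569
  D, Older: 194×332/1262 = 51.036
Contributions (O − E)²/E:
  (98 − 110.496)²/110.496 = 1.4132
  (93 − 76.683)²/76.683 = 3.4720
  (63 − 66.821)²/66.821 = 0.2185
  (177 − 150.953)²/150.953 = 4.4944
  (79 − 104.760)²/104.760 = 6.3343
  (91 − 91.287)²/91.287 = 0.0009
  (230 − 203.156)²/203.156 = 3.5470
  (94 − 140.988)²/140.988 = 15.6600
  (143 − 122.856)²/122.856 = 3.3029
  (44 − 84.395)²/84.395 = 19.3347
  (115 − 58.569)²/58.569 = 54.3710
  (35 − 51.036)²/51.036 = 5.0387
χ² = 1.4132 + 3.4720 + 0.2185 + 4.4944 + 6.3343 + 0.0009 + 3.5470 + 15.6600 + 3.3029 + 19.3347 + 54.3710 + 5.0387 = 117.19

117.19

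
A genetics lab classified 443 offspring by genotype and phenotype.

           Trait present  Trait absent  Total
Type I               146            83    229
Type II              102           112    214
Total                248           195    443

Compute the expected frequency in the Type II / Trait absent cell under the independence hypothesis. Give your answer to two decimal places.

Row total (Type II) = 214; column total (Trait absent) = 195; grand total N = 443.
Expected count = (row total × column total) / N = 214 × 195 / 443 = 94.20.

94.20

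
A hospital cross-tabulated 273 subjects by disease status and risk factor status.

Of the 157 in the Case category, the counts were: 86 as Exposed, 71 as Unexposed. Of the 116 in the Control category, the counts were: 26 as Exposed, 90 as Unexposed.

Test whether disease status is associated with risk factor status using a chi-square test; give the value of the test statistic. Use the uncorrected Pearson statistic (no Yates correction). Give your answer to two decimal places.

28.88

Row totals: 157, 116. Column totals: 112, 161. Grand total N = 273.
Expected counts (row total × column total / N):
  Case, Exposed: 157×112/273 = 64.410
  Case, Unexposed: 157×161/273 = 92.590
  Control, Exposed: 116×112/273 = 47.590
  Control, Unexposed: 116×161/273 = 68.410
Contributions (O − E)²/E:
  (86 − 64.410)²/64.410 = 7.2369
  (71 − 92.590)²/92.590 = 5.0343
  (26 − 47.590)²/47.590 = 9.7947
  (90 − 68.410)²/68.410 = 6.8137
χ² = 7.2369 + 5.0343 + 9.7947 + 6.8137 = 28.88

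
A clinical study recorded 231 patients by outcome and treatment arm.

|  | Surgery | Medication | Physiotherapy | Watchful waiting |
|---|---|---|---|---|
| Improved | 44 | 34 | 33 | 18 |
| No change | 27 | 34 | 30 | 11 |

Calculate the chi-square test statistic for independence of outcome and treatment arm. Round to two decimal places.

2.79

Row totals: 129, 102. Column totals: 71, 68, 63, 29. Grand total N = 231.
Expected counts (row total × column total / N):
  Improved, Surgery: 129×71/231 = 39.649
  Improved, Medication: 129×68/231 = 37.974
  Improved, Physiotherapy: 129×63/231 = 35.182
  Improved, Watchful waiting: 129×29/231 = 16.195
  No change, Surgery: 102×71/231 = 31.351
  No change, Medication: 102×68/231 = 30.026
  No change, Physiotherapy: 102×63/231 = 27.818
  No change, Watchful waiting: 102×29/231 = 12.805
Contributions (O − E)²/E:
  (44 − 39.649)²/39.649 = 0.4775
  (34 − 37.974)²/37.974 = 0.4159
  (33 − 35.182)²/35.182 = 0.1353
  (18 − 16.195)²/16.195 = 0.2012
  (27 − 31.351)²/31.351 = 0.6038
  (34 − 30.026)²/30.026 = 0.5260
  (30 − 27.818)²/27.818 = 0.1712
  (11 − 12.805)²/12.805 = 0.2544
χ² = 0.4775 + 0.4159 + 0.1353 + 0.2012 + 0.6038 + 0.5260 + 0.1712 + 0.2544 = 2.79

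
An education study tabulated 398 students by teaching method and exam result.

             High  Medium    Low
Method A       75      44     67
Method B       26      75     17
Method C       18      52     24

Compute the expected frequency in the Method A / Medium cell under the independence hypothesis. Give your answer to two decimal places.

Row total (Method A) = 186; column total (Medium) = 171; grand total N = 398.
Expected count = (row total × column total) / N = 186 × 171 / 398 = 79.91.

79.91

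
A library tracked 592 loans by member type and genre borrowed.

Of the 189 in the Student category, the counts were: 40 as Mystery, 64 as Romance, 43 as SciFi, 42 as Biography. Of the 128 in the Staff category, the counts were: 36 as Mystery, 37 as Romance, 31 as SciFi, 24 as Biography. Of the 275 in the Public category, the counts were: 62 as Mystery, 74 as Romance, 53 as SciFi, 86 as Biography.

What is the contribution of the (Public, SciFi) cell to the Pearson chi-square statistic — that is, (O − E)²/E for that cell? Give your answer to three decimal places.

0.609

Row total (Public) = 275; column total (SciFi) = 127; N = 592.
Expected count E = 275 × 127 / 592 = 58.99493.
Contribution = (O − E)²/E = (53 − 58.99493)² / 58.99493 = 0.609.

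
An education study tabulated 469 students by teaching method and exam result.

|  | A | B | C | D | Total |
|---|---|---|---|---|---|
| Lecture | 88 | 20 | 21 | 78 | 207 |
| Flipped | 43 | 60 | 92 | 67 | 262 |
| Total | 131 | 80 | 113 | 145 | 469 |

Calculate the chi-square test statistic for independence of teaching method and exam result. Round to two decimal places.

75.49

Grand total N = 469.
Expected counts (row total × column total / N):
  Lecture, A: 207×131/469 = 57.819
  Lecture, B: 207×80/469 = 35.309
  Lecture, C: 207×113/469 = 49.874
  Lecture, D: 207×145/469 = 63.998
  Flipped, A: 262×131/469 = 73.181
  Flipped, B: 262×80/469 = 44.691
  Flipped, C: 262×113/469 = 63.126
  Flipped, D: 262×145/469 = 81.002
Contributions (O − E)²/E:
  (88 − 57.819)²/57.819 = 15.7542
  (20 − 35.309)²/35.309 = 6.6376
  (21 − 49.874)²/49.874 = 16.7163
  (78 − 63.998)²/63.998 = 3.0635
  (43 − 73.181)²/73.181 = 12.4471
  (60 − 44.691)²/44.691 = 5.2441
  (92 − 63.126)²/63.126 = 13.2070
  (67 − 81.002)²/81.002 = 2.4204
χ² = 15.7542 + 6.6376 + 16.7163 + 3.0635 + 12.4471 + 5.2441 + 13.2070 + 2.4204 = 75.49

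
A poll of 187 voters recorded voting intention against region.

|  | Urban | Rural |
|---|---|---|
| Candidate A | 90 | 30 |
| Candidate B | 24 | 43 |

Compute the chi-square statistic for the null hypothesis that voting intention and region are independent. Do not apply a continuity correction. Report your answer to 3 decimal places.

27.732

Row totals: 120, 67. Column totals: 114, 73. Grand total N = 187.
Expected counts (row total × column total / N):
  Candidate A, Urban: 120×114/187 = 73.1551
  Candidate A, Rural: 120×73/187 = 46.8449
  Candidate B, Urban: 67×114/187 = 40.8449
  Candidate B, Rural: 67×73/187 = 26.1551
Contributions (O − E)²/E:
  (90 − 73.1551)²/73.1551 = 3.8788
  (30 − 46.8449)²/46.8449 = 6.0572
  (24 − 40.8449)²/40.8449 = 6.9470
  (43 − 26.1551)²/26.1551 = 10.8488
χ² = 3.8788 + 6.0572 + 6.9470 + 10.8488 = 27.732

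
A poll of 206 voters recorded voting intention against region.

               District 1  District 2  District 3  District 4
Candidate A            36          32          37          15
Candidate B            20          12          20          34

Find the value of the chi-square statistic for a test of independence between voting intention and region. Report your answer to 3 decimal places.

21.062

Row totals: 120, 86. Column totals: 56, 44, 57, 49. Grand total N = 206.
Expected counts (row total × column total / N):
  Candidate A, District 1: 120×56/206 = 32.6214
  Candidate A, District 2: 120×44/206 = 25.6311
  Candidate A, District 3: 120×57/206 = 33.2039
  Candidate A, District 4: 120×49/206 = 28.5437
  Candidate B, District 1: 86×56/206 = 23.3786
  Candidate B, District 2: 86×44/206 = 18.3689
  Candidate B, District 3: 86×57/206 = 23.7961
  Candidate B, District 4: 86×49/206 = 20.4563
Contributions (O − E)²/E:
  (36 − 32.6214)²/32.6214 = 0.3499
  (32 − 25.6311)²/25.6311 = 1.5826
  (37 − 33.2039)²/33.2039 = 0.4340
  (15 − 28.5437)²/28.5437 = 6.4264
  (20 − 23.3786)²/23.3786 = 0.4883
  (12 − 18.3689)²/18.3689 = 2.2082
  (20 − 23.7961)²/23.7961 = 0.6056
  (34 − 20.4563)²/20.4563 = 8.9670
χ² = 0.3499 + 1.5826 + 0.4340 + 6.4264 + 0.4883 + 2.2082 + 0.6056 + 8.9670 = 21.062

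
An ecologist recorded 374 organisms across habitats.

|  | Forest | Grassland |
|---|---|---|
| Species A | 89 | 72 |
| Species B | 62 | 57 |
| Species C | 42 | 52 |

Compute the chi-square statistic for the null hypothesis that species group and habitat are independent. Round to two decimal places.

Row totals: 161, 119, 94. Column totals: 193, 181. Grand total N = 374.
Expected counts (row total × column total / N):
  Species A, Forest: 161×193/374 = 83.083
  Species A, Grassland: 161×181/374 = 77.917
  Species B, Forest: 119×193/374 = 61.409
  Species B, Grassland: 119×181/374 = 57.591
  Species C, Forest: 94×193/374 = 48.508
  Species C, Grassland: 94×181/374 = 45.492
Contributions (O − E)²/E:
  (89 − 83.083)²/83.083 = 0.4214
  (72 − 77.917)²/77.917 = 0.4493
  (62 − 61.409)²/61.409 = 0.0057
  (57 − 57.591)²/57.591 = 0.0061
  (42 − 48.508)²/48.508 = 0.8731
  (52 − 45.492)²/45.492 = 0.9310
χ² = 0.4214 + 0.4493 + 0.0057 + 0.0061 + 0.8731 + 0.9310 = 2.69

2.69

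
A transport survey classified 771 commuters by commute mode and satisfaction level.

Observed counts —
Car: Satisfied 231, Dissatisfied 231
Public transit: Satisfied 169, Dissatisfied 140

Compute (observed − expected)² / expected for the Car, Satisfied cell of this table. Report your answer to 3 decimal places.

0.315

Row total (Car) = 462; column total (Satisfied) = 400; N = 771.
Expected count E = 462 × 400 / 771 = 239.6887.
Contribution = (O − E)²/E = (231 − 239.6887)² / 239.6887 = 0.315.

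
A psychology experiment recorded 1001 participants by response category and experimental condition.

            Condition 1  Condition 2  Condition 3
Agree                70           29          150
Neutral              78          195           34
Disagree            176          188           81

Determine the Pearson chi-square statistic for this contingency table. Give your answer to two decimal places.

249.43

Row totals: 249, 307, 445. Column totals: 324, 412, 265. Grand total N = 1001.
Expected counts (row total × column total / N):
  Agree, Condition 1: 249×324/1001 = 80.595
  Agree, Condition 2: 249×412/1001 = 102.486
  Agree, Condition 3: 249×265/1001 = 65.919
  Neutral, Condition 1: 307×324/1001 = 99.369
  Neutral, Condition 2: 307×412/1001 = 126.358
  Neutral, Condition 3: 307×265/1001 = 81.274
  Disagree, Condition 1: 445×324/1001 = 144.036
  Disagree, Condition 2: 445×412/1001 = 183.157
  Disagree, Condition 3: 445×265/1001 = 117.807
Contributions (O − E)²/E:
  (70 − 80.595)²/80.595 = 1.3928
  (29 − 102.486)²/102.486 = 52.6920
  (150 − 65.919)²/65.919 = 107.2470
  (78 − 99.369)²/99.369 = 4.5953
  (195 − 126.358)²/126.358 = 37.2887
  (34 − 81.274)²/81.274 = 27.4975
  (176 − 144.036)²/144.036 = 7.0933
  (188 − 183.157)²/183.157 = 0.1281
  (81 − 117.807)²/117.807 = 11.4998
χ² = 1.3928 + 52.6920 + 107.2470 + 4.5953 + 37.2887 + 27.4975 + 7.0933 + 0.1281 + 11.4998 = 249.43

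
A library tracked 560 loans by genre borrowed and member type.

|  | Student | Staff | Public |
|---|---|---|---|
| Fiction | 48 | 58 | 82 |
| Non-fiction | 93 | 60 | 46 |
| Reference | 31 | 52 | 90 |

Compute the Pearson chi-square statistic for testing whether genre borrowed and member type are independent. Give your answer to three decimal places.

Row totals: 188, 199, 173. Column totals: 172, 170, 218. Grand total N = 560.
Expected counts (row total × column total / N):
  Fiction, Student: 188×172/560 = 57.7429
  Fiction, Staff: 188×170/560 = 57.0714
  Fiction, Public: 188×218/560 = 73.1857
  Non-fiction, Student: 199×172/560 = 61.1214
  Non-fiction, Staff: 199×170/560 = 60.4107
  Non-fiction, Public: 199×218/560 = 77.4679
  Reference, Student: 173×172/560 = 53.1357
  Reference, Staff: 173×170/560 = 52.5179
  Reference, Public: 173×218/560 = 67.3464
Contributions (O − E)²/E:
  (48 − 57.7429)²/57.7429 = 1.6439
  (58 − 57.0714)²/57.0714 = 0.0151
  (82 − 73.1857)²/73.1857 = 1.0616
  (93 − 61.1214)²/61.1214 = 16.6267
  (60 − 60.4107)²/60.4107 = 0.0028
  (46 − 77.4679)²/77.4679 = 12.7824
  (31 − 53.1357)²/53.1357 = 9.2215
  (52 − 52.5179)²/52.5179 = 0.0051
  (90 − 67.3464)²/67.3464 = 7.6201
χ² = 1.6439 + 0.0151 + 1.0616 + 16.6267 + 0.0028 + 12.7824 + 9.2215 + 0.0051 + 7.6201 = 48.979

48.979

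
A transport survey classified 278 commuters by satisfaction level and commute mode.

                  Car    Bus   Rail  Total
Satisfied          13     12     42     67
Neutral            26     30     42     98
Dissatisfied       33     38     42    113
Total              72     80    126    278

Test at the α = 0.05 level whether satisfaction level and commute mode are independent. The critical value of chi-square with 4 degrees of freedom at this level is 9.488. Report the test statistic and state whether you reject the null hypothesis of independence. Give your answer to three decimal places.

Grand total N = 278.
Expected counts (row total × column total / N):
  Satisfied, Car: 67×72/278 = 17.3525
  Satisfied, Bus: 67×80/278 = 19.2806
  Satisfied, Rail: 67×126/278 = 30.3669
  Neutral, Car: 98×72/278 = 25.3813
  Neutral, Bus: 98×80/278 = 28.2014
  Neutral, Rail: 98×126/278 = 44.4173
  Dissatisfied, Car: 113×72/278 = 29.2662
  Dissatisfied, Bus: 113×80/278 = 32.5180
  Dissatisfied, Rail: 113×126/278 = 51.2158
Contributions (O − E)²/E:
  (13 − 17.3525)²/17.3525 = 1.0917
  (12 − 19.2806)²/19.2806 = 2.7492
  (42 − 30.3669)²/30.3669 = 4.4565
  (26 − 25.3813)²/25.3813 = 0.0151
  (30 − 28.2014)²/28.2014 = 0.1147
  (42 − 44.4173)²/44.4173 = 0.1316
  (33 − 29.2662)²/29.2662 = 0.4764
  (38 − 32.5180)²/32.5180 = 0.9242
  (42 − 51.2158)²/51.2158 = 1.6583
χ² = 1.0917 + 2.7492 + 4.4565 + 0.0151 + 0.1147 + 0.1316 + 0.4764 + 0.9242 + 1.6583 = 11.618
df = (3−1)(3−1) = 4. Since 11.618 > 9.488, reject the null hypothesis of independence at α = 0.05.

11.618; reject H₀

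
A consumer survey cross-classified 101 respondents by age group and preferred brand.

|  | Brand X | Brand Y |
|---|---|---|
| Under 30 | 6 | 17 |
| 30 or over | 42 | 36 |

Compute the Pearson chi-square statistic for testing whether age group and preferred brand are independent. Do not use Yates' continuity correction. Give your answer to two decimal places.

Row totals: 23, 78. Column totals: 48, 53. Grand total N = 101.
Expected counts (row total × column total / N):
  Under 30, Brand X: 23×48/101 = 10.931
  Under 30, Brand Y: 23×53/101 = 12.069
  30 or over, Brand X: 78×48/101 = 37.069
  30 or over, Brand Y: 78×53/101 = 40.931
Contributions (O − E)²/E:
  (6 − 10.931)²/10.931 = 2.2244
  (17 − 12.069)²/12.069 = 2.0146
  (42 − 37.069)²/37.069 = 0.6559
  (36 − 40.931)²/40.931 = 0.5940
χ² = 2.2244 + 2.0146 + 0.6559 + 0.5940 = 5.49

5.49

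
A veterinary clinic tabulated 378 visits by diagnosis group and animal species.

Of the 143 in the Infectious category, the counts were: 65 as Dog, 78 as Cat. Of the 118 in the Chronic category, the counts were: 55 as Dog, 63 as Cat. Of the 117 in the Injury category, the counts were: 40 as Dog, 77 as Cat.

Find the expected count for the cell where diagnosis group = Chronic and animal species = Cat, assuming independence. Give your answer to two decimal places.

Row total (Chronic) = 118; column total (Cat) = 218; grand total N = 378.
Expected count = (row total × column total) / N = 118 × 218 / 378 = 68.05.

68.05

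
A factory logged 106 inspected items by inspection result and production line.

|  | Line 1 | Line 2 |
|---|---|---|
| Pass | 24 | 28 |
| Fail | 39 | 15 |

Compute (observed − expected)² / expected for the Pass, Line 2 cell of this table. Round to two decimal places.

2.26

Row total (Pass) = 52; column total (Line 2) = 43; N = 106.
Expected count E = 52 × 43 / 106 = 21.094.
Contribution = (O − E)²/E = (28 − 21.094)² / 21.094 = 2.26.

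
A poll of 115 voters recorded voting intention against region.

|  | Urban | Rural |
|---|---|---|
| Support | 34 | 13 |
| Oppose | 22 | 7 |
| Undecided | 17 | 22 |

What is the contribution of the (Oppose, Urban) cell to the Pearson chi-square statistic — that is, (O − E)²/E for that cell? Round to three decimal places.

Row total (Oppose) = 29; column total (Urban) = 73; N = 115.
Expected count E = 29 × 73 / 115 = 18.40870.
Contribution = (O − E)²/E = (22 − 18.40870)² / 18.40870 = 0.701.

0.701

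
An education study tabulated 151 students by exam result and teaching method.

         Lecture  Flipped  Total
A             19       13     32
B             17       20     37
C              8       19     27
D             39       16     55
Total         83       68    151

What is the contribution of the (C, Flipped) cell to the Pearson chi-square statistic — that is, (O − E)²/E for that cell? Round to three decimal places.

3.849

Row total (C) = 27; column total (Flipped) = 68; N = 151.
Expected count E = 27 × 68 / 151 = 12.1589.
Contribution = (O − E)²/E = (19 − 12.1589)² / 12.1589 = 3.849.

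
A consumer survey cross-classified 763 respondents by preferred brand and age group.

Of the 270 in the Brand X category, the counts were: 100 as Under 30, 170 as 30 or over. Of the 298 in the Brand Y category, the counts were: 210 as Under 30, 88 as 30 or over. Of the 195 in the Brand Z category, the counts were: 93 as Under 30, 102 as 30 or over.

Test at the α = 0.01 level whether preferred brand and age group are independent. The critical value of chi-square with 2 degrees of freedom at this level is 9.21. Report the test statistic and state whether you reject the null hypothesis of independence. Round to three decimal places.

Row totals: 270, 298, 195. Column totals: 403, 360. Grand total N = 763.
Expected counts (row total × column total / N):
  Brand X, Under 30: 270×403/763 = 142.6081
  Brand X, 30 or over: 270×360/763 = 127.3919
  Brand Y, Under 30: 298×403/763 = 157.3971
  Brand Y, 30 or over: 298×360/763 = 140.6029
  Brand Z, Under 30: 195×403/763 = 102.9948
  Brand Z, 30 or over: 195×360/763 = 92.0052
Contributions (O − E)²/E:
  (100 − 142.6081)²/142.6081 = 12.7303
  (170 − 127.3919)²/127.3919 = 14.2509
  (210 − 157.3971)²/157.3971 = 17.5802
  (88 − 140.6029)²/140.6029 = 19.6800
  (93 − 102.9948)²/102.9948 = 0.9699
  (102 − 92.0052)²/92.0052 = 1.0858
χ² = 12.7303 + 14.2509 + 17.5802 + 19.6800 + 0.9699 + 1.0858 = 66.297
df = (3−1)(2−1) = 2. Since 66.297 > 9.21, reject the null hypothesis of independence at α = 0.01.

66.297; reject H₀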